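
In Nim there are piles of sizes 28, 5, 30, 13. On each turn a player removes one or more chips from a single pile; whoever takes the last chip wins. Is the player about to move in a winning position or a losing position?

Winning position

Compute the nim-sum pairwise:
28 ^ 5 = 25
25 ^ 30 = 7
7 ^ 13 = 10
The nim-sum is 10 ≠ 0, so this is an N-position: the player to move can win.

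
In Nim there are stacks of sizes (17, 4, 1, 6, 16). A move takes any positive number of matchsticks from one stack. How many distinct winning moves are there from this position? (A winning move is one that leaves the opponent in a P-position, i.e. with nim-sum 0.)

1

Bitwise XOR of the heap sizes:
  10001  (17)
  00100  (4)
  00001  (1)
  00110  (6)
  10000  (16)
  -----
  00010  (2)
The overall nim-sum is X = 2. A stack of size p has a winning move iff p XOR X < p (reduce it to p XOR X).
  17: 17 XOR 2 = 19 ≥ 17 — no move.
  4: 4 XOR 2 = 6 ≥ 4 — no move.
  1: 1 XOR 2 = 3 ≥ 1 — no move.
  6: 6 XOR 2 = 4 < 6 — winning move (to 4).
  16: 16 XOR 2 = 18 ≥ 16 — no move.
That gives 1 winning move.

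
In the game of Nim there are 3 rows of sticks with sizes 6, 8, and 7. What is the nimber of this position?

Write each in binary and XOR column by column:
  0110  (6)
  1000  (8)
  0111  (7)
  ----
  1001  (9)

9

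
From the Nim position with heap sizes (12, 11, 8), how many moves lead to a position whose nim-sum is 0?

Compute the nim-sum pairwise:
12 ^ 11 = 7
7 ^ 8 = 15
The overall nim-sum is X = 15. A heap of size p has a winning move iff p XOR X < p (reduce it to p XOR X).
  12: 12 XOR 15 = 3 < 12 — winning move (to 3).
  11: 11 XOR 15 = 4 < 11 — winning move (to 4).
  8: 8 XOR 15 = 7 < 8 — winning move (to 7).
That gives 3 winning moves.

3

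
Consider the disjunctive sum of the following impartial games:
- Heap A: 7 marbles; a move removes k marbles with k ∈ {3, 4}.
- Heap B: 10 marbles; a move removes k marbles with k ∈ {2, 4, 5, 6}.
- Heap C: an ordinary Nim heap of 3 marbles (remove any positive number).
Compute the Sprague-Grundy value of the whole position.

2

Build the Grundy sequence for heap A with g(k) = mex{g(k−s) : s ∈ {3, 4}, s ≤ k}:
k:     0  1  2  3  4  5  6  7
g(k):  0  0  0  1  1  1  2  0
So g(7) = 0.
Build the Grundy sequence for heap B with g(k) = mex{g(k−s) : s ∈ {2, 4, 5, 6}, s ≤ k}:
k:     0  1  2  3  4  5  6  7  8  9 10
g(k):  0  0  1  1  2  2  3  3  0  0  1
So g(10) = 1.
Heap C is a plain Nim heap of size 3, so its Grundy value is 3.
By the Sprague-Grundy theorem, the Grundy value of a sum of independent games is the XOR of the component values.
Combined value = 0 XOR 1 XOR 3 = 2.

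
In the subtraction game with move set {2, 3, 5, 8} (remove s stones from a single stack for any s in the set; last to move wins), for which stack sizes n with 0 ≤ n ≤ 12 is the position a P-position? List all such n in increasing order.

0, 1, 7, 11

Build the Grundy sequence with g(k) = mex{g(k−s) : s ∈ {2, 3, 5, 8}, s ≤ k}:
g(0) = mex{} = 0
g(1) = mex{} = 0
g(2) = mex{0} = 1
g(3) = mex{0} = 1
g(4) = mex{0,1} = 2
g(5) = mex{0,1} = 2
g(6) = mex{0,1,2} = 3
g(7) = mex{1,2} = 0
g(8) = mex{0,1,2,3} = 4
g(9) = mex{0,2,3} = 1
g(10) = mex{0,1,2,4} = 3
g(11) = mex{1,3,4} = 0
g(12) = mex{0,1,2,3} = 4
The P-positions (g = 0) in 0..12 are 0, 1, 7, 11.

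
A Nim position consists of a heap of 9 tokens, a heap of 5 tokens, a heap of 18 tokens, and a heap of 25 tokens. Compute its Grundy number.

7

Nim-sum: 9 ⊕ 5 ⊕ 18 ⊕ 25 = 7.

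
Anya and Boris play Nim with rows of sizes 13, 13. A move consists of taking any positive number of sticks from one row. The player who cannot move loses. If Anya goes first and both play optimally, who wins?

Boris wins

Compute the nim-sum pairwise:
13 XOR 13 = 0
The nim-sum is 0, so this is a P-position: the player to move is in a losing position under optimal play; Anya is about to move from it and so loses — Boris wins.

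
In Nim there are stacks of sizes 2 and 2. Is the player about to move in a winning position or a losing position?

Losing position

Compute the nim-sum pairwise:
2 ⊕ 2 = 0
The nim-sum is 0, so this is a P-position: the player to move is in a losing position under optimal play.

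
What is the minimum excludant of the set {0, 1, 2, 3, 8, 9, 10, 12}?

4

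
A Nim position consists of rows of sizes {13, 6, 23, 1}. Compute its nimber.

Nim-sum: 13 XOR 6 XOR 23 XOR 1 = 29.

29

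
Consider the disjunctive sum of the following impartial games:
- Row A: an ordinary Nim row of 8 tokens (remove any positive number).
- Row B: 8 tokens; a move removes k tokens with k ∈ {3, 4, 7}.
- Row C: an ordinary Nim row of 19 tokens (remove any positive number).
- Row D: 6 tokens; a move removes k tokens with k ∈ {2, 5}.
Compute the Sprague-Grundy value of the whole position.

Row A is a plain Nim row of size 8, so its Grundy value is 8.
Build the Grundy sequence for row B with g(k) = mex{g(k−s) : s ∈ {3, 4, 7}, s ≤ k}:
k:     0  1  2  3  4  5  6  7  8
g(k):  0  0  0  1  1  1  2  2  2
So g(8) = 2.
Row C is a plain Nim row of size 19, so its Grundy value is 19.
Grundy values for row D (subtraction set {2, 5}):
g(0) = mex{} = 0
g(1) = mex{} = 0
g(2) = mex{0} = 1
g(3) = mex{0} = 1
g(4) = mex{1} = 0
g(5) = mex{0,1} = 2
g(6) = mex{0} = 1
So g(6) = 1.
The value of a disjunctive sum is the nim-sum of the parts.
Combined value = 8 XOR 2 XOR 19 XOR 1 = 24.

24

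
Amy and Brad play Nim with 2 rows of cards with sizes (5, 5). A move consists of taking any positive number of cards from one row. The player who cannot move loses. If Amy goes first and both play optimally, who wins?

Write each in binary and XOR column by column:
  101  (5)
  101  (5)
  ---
  000  (0)
The nim-sum is 0, so this is a P-position: the player to move is in a losing position under optimal play; Amy is about to move from it and so loses — Brad wins.

Brad wins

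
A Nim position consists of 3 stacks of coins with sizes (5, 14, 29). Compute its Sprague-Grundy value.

22

Write each in binary and XOR column by column:
  00101  (5)
  01110  (14)
  11101  (29)
  -----
  10110  (22)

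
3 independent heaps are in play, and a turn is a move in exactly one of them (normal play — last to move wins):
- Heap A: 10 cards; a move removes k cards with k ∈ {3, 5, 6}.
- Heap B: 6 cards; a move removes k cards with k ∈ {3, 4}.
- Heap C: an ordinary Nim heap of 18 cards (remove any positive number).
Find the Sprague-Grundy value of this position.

16

For heap A, compute g(0), g(1), … with moves {3, 5, 6}:
k:     0  1  2  3  4  5  6  7  8  9 10
g(k):  0  0  0  1  1  1  2  2  2  0  0
So g(10) = 0.
Build the Grundy sequence for heap B with g(k) = mex{g(k−s) : s ∈ {3, 4}, s ≤ k}:
k:     0  1  2  3  4  5  6
g(k):  0  0  0  1  1  1  2
So g(6) = 2.
Heap C is a plain Nim heap of size 18, so its Grundy value is 18.
The value of a disjunctive sum is the nim-sum of the parts.
Combined value = 0 ⊕ 2 ⊕ 18 = 16.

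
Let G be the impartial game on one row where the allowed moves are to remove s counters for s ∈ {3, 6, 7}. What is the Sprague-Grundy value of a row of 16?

Grundy values for subtraction set {3, 6, 7}:
k:     0  1  2  3  4  5  6  7  8  9 10 11 12 13 14 15 16
g(k):  0  0  0  1  1  1  2  2  2  3  0  0  0  1  1  1  2
So g(16) = 2.

2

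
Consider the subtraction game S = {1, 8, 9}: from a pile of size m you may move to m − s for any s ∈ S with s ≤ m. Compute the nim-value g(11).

Build the Grundy sequence with g(k) = mex{g(k−s) : s ∈ {1, 8, 9}, s ≤ k}:
k:     0  1  2  3  4  5  6  7  8  9 10 11
g(k):  0  1  0  1  0  1  0  1  2  3  2  3
So g(11) = 3.

3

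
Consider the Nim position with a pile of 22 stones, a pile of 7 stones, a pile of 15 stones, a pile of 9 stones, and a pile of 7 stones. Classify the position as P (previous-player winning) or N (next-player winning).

Write each in binary and XOR column by column:
  10110  (22)
  00111  (7)
  01111  (15)
  01001  (9)
  00111  (7)
  -----
  10000  (16)
The nim-sum is 16 ≠ 0, so this is an N-position: the player to move can win.

N-position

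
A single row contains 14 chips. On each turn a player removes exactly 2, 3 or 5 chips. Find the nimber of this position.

0

Build the Grundy sequence with g(k) = mex{g(k−s) : s ∈ {2, 3, 5}, s ≤ k}:
g(0) = mex{} = 0
g(1) = mex{} = 0
g(2) = mex{0} = 1
g(3) = mex{0} = 1
g(4) = mex{0,1} = 2
g(5) = mex{0,1} = 2
g(6) = mex{0,1,2} = 3
g(7) = mex{1,2} = 0
g(8) = mex{1,2,3} = 0
g(9) = mex{0,2,3} = 1
g(10) = mex{0,2} = 1
g(11) = mex{0,1,3} = 2
g(12) = mex{0,1} = 2
g(13) = mex{0,1,2} = 3
g(14) = mex{1,2} = 0
So g(14) = 0.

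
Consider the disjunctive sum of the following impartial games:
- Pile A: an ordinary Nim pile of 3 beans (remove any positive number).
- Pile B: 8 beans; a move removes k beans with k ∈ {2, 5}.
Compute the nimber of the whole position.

Pile A is a plain Nim pile of size 3, so its Grundy value is 3.
For pile B, compute g(0), g(1), … with moves {2, 5}:
g(0) = mex{} = 0
g(1) = mex{} = 0
g(2) = mex{0} = 1
g(3) = mex{0} = 1
g(4) = mex{1} = 0
g(5) = mex{0,1} = 2
g(6) = mex{0} = 1
g(7) = mex{1,2} = 0
g(8) = mex{1} = 0
So g(8) = 0.
By the Sprague-Grundy theorem, the Grundy value of a sum of independent games is the XOR of the component values.
Combined value = 3 ⊕ 0 = 3.

3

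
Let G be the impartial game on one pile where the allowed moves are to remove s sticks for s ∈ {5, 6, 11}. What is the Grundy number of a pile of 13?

2

Build the Grundy sequence with g(k) = mex{g(k−s) : s ∈ {5, 6, 11}, s ≤ k}:
g(0) = mex{} = 0
g(1) = mex{} = 0
g(2) = mex{} = 0
g(3) = mex{} = 0
g(4) = mex{} = 0
g(5) = mex{0} = 1
g(6) = mex{0} = 1
g(7) = mex{0} = 1
g(8) = mex{0} = 1
g(9) = mex{0} = 1
g(10) = mex{0,1} = 2
g(11) = mex{0,1} = 2
g(12) = mex{0,1} = 2
g(13) = mex{0,1} = 2
So g(13) = 2.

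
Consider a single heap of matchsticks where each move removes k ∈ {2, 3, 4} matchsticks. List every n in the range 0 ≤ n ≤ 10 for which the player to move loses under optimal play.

Build the Grundy sequence with g(k) = mex{g(k−s) : s ∈ {2, 3, 4}, s ≤ k}:
g(0) = mex{} = 0
g(1) = mex{} = 0
g(2) = mex{0} = 1
g(3) = mex{0} = 1
g(4) = mex{0,1} = 2
g(5) = mex{0,1} = 2
g(6) = mex{1,2} = 0
g(7) = mex{1,2} = 0
g(8) = mex{0,2} = 1
g(9) = mex{0,2} = 1
g(10) = mex{0,1} = 2
The P-positions (g = 0) in 0..10 are 0, 1, 6, 7.

0, 1, 6, 7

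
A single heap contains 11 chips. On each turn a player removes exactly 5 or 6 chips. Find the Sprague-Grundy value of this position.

0

Compute g(0), g(1), … for moves {5, 6}:
g(0) = mex{} = 0
g(1) = mex{} = 0
g(2) = mex{} = 0
g(3) = mex{} = 0
g(4) = mex{} = 0
g(5) = mex{0} = 1
g(6) = mex{0} = 1
g(7) = mex{0} = 1
g(8) = mex{0} = 1
g(9) = mex{0} = 1
g(10) = mex{0,1} = 2
g(11) = mex{1} = 0
So g(11) = 0.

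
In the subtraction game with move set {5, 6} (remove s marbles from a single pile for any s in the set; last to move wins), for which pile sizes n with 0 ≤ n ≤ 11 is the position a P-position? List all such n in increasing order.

Compute g(0), g(1), … for moves {5, 6}:
g(0) = mex{} = 0
g(1) = mex{} = 0
g(2) = mex{} = 0
g(3) = mex{} = 0
g(4) = mex{} = 0
g(5) = mex{0} = 1
g(6) = mex{0} = 1
g(7) = mex{0} = 1
g(8) = mex{0} = 1
g(9) = mex{0} = 1
g(10) = mex{0,1} = 2
g(11) = mex{1} = 0
The P-positions (g = 0) in 0..11 are 0, 1, 2, 3, 4, 11.

0, 1, 2, 3, 4, 11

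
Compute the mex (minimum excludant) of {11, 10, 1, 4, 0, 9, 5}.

The values 0, 1 are all present; 2 is the first non-negative integer missing from the set.

2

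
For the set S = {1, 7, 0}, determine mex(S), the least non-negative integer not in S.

The values 0, 1 are all present; 2 is the first non-negative integer missing from the set.

2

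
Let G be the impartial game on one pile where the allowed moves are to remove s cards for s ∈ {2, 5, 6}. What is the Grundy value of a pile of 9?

2

Compute g(0), g(1), … for moves {2, 5, 6}:
g(0) = mex{} = 0
g(1) = mex{} = 0
g(2) = mex{0} = 1
g(3) = mex{0} = 1
g(4) = mex{1} = 0
g(5) = mex{0,1} = 2
g(6) = mex{0} = 1
g(7) = mex{0,1,2} = 3
g(8) = mex{1} = 0
g(9) = mex{0,1,3} = 2
So g(9) = 2.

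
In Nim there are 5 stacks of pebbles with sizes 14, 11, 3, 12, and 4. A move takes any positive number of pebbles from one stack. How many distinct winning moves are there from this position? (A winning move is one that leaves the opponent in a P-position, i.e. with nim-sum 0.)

Nim-sum: 14 ⊕ 11 ⊕ 3 ⊕ 12 ⊕ 4 = 14.
The overall nim-sum is X = 14. A stack of size p has a winning move iff p XOR X < p (reduce it to p XOR X).
  14: 14 XOR 14 = 0 < 14 — winning move (to 0).
  11: 11 XOR 14 = 5 < 11 — winning move (to 5).
  3: 3 XOR 14 = 13 ≥ 3 — no move.
  12: 12 XOR 14 = 2 < 12 — winning move (to 2).
  4: 4 XOR 14 = 10 ≥ 4 — no move.
That gives 3 winning moves.

3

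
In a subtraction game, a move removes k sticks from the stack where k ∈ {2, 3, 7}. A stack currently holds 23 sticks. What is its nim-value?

1

Compute g(0), g(1), … for moves {2, 3, 7}:
k:     0  1  2  3  4  5  6  7  8  9 10 11 12 13 14 15 16 17 18 19 20 21 22 23
g(k):  0  0  1  1  2  0  0  1  1  2  0  0  1  1  2  0  0  1  1  2  0  0  1  1
So g(23) = 1.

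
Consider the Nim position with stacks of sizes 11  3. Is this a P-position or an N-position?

N-position

In binary:
  1011  (11)
  0011  (3)
  ----
  1000  (8)
The nim-sum is 8 ≠ 0, so this is an N-position: the player to move can win.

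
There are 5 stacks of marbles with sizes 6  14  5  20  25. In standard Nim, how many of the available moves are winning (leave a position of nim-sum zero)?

Bitwise XOR of the heap sizes:
  00110  (6)
  01110  (14)
  00101  (5)
  10100  (20)
  11001  (25)
  -----
  00000  (0)
The nim-sum is already 0, so every move leaves a nonzero nim-sum — there are no winning moves.

0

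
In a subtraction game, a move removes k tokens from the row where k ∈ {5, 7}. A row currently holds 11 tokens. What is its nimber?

2

Compute g(0), g(1), … for moves {5, 7}:
g(0) = mex{} = 0
g(1) = mex{} = 0
g(2) = mex{} = 0
g(3) = mex{} = 0
g(4) = mex{} = 0
g(5) = mex{0} = 1
g(6) = mex{0} = 1
g(7) = mex{0} = 1
g(8) = mex{0} = 1
g(9) = mex{0} = 1
g(10) = mex{0,1} = 2
g(11) = mex{0,1} = 2
So g(11) = 2.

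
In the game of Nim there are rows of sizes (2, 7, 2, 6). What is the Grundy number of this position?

Nim-sum: 2 XOR 7 XOR 2 XOR 6 = 1.

1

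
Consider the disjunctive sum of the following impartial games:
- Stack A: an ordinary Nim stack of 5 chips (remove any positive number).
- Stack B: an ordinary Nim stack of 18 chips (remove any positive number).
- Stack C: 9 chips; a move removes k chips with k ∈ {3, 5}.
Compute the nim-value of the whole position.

23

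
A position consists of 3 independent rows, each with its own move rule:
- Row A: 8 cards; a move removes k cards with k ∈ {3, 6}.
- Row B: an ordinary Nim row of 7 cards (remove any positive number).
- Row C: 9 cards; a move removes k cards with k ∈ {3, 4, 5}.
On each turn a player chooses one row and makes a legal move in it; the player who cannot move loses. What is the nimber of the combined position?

For row A, compute g(0), g(1), … with moves {3, 6}:
g(0) = mex{} = 0
g(1) = mex{} = 0
g(2) = mex{} = 0
g(3) = mex{0} = 1
g(4) = mex{0} = 1
g(5) = mex{0} = 1
g(6) = mex{0,1} = 2
g(7) = mex{0,1} = 2
g(8) = mex{0,1} = 2
So g(8) = 2.
Row B is a plain Nim row of size 7, so its Grundy value is 7.
For row C, compute g(0), g(1), … with moves {3, 4, 5}:
k:     0  1  2  3  4  5  6  7  8  9
g(k):  0  0  0  1  1  1  2  2  0  0
So g(9) = 0.
The value of a disjunctive sum is the nim-sum of the parts.
Combined value = 2 ⊕ 7 ⊕ 0 = 5.

5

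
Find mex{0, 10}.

0 is in the set but 1 is not, so the mex is 1.

1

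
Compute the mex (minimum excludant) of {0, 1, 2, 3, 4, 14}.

5

The values 0, 1, 2, 3, 4 are all present; 5 is the first non-negative integer missing from the set.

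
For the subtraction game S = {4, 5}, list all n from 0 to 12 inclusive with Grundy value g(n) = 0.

0, 1, 2, 3, 9, 10, 11, 12

Build the Grundy sequence with g(k) = mex{g(k−s) : s ∈ {4, 5}, s ≤ k}:
k:     0  1  2  3  4  5  6  7  8  9 10 11 12
g(k):  0  0  0  0  1  1  1  1  2  0  0  0  0
The P-positions (g = 0) in 0..12 are 0, 1, 2, 3, 9, 10, 11, 12.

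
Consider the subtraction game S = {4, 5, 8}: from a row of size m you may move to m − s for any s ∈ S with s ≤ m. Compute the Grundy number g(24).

Build the Grundy sequence with g(k) = mex{g(k−s) : s ∈ {4, 5, 8}, s ≤ k}:
k:     0  1  2  3  4  5  6  7  8  9 10 11 12 13 14 15 16 17 18 19 20 21 22 23 24
g(k):  0  0  0  0  1  1  1  1  2  2  2  2  0  0  0  0  1  1  1  1  2  2  2  2  0
So g(24) = 0.

0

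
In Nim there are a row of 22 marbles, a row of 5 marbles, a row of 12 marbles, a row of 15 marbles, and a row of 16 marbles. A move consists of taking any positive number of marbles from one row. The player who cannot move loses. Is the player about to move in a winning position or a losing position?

Losing position

Bitwise XOR of the heap sizes:
  10110  (22)
  00101  (5)
  01100  (12)
  01111  (15)
  10000  (16)
  -----
  00000  (0)
The nim-sum is 0, so this is a P-position: the player to move is in a losing position under optimal play.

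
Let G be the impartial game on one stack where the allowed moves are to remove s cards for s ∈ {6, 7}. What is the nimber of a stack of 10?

Compute g(0), g(1), … for moves {6, 7}:
k:     0  1  2  3  4  5  6  7  8  9 10
g(k):  0  0  0  0  0  0  1  1  1  1  1
So g(10) = 1.

1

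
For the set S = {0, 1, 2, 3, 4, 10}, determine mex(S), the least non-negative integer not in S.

The values 0, 1, 2, 3, 4 are all present; 5 is the first non-negative integer missing from the set.

5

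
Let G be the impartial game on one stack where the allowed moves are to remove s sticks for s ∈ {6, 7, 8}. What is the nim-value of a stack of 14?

0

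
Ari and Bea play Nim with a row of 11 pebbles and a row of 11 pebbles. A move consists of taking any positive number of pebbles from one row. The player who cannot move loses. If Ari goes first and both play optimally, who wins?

Write each in binary and XOR column by column:
  1011  (11)
  1011  (11)
  ----
  0000  (0)
The nim-sum is 0, so this is a P-position: the player to move is in a losing position under optimal play; Ari is about to move from it and so loses — Bea wins.

Bea wins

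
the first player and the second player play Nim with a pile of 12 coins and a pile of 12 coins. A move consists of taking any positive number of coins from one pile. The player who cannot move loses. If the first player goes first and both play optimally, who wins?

Bitwise XOR of the heap sizes:
  1100  (12)
  1100  (12)
  ----
  0000  (0)
The nim-sum is 0, so this is a P-position: the player to move is in a losing position under optimal play; the first player is about to move from it and so loses — the second player wins.

the second player wins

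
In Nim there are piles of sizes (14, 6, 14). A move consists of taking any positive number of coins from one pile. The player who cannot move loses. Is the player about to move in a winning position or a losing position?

Bitwise XOR of the heap sizes:
  1110  (14)
  0110  (6)
  1110  (14)
  ----
  0110  (6)
The nim-sum is 6 ≠ 0, so this is an N-position: the player to move can win.

Winning position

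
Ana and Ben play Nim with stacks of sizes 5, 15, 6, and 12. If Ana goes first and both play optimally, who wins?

Nim-sum: 5 ^ 15 ^ 6 ^ 12 = 0.
The nim-sum is 0, so this is a P-position: the player to move is in a losing position under optimal play; Ana is about to move from it and so loses — Ben wins.

Ben wins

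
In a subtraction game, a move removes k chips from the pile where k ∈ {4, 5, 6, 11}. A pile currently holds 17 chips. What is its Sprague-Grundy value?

Compute g(0), g(1), … for moves {4, 5, 6, 11}:
k:     0  1  2  3  4  5  6  7  8  9 10 11 12 13 14 15 16 17
g(k):  0  0  0  0  1  1  1  1  2  2  0  2  3  3  1  3  4  0
So g(17) = 0.

0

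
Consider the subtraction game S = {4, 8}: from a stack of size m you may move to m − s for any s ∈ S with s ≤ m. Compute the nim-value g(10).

2

Grundy values for subtraction set {4, 8}:
k:     0  1  2  3  4  5  6  7  8  9 10
g(k):  0  0  0  0  1  1  1  1  2  2  2
So g(10) = 2.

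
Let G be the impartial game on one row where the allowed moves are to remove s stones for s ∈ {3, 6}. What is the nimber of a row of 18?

Compute g(0), g(1), … for moves {3, 6}:
k:     0  1  2  3  4  5  6  7  8  9 10 11 12 13 14 15 16 17 18
g(k):  0  0  0  1  1  1  2  2  2  0  0  0  1  1  1  2  2  2  0
So g(18) = 0.

0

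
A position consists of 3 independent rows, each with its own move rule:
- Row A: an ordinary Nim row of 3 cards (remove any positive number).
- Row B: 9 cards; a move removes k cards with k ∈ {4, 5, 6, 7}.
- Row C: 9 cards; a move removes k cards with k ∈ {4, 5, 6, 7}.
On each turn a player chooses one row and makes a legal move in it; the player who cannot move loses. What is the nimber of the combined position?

3

Row A is a plain Nim row of size 3, so its Grundy value is 3.
Grundy values for row B (subtraction set {4, 5, 6, 7}):
g(0) = mex{} = 0
g(1) = mex{} = 0
g(2) = mex{} = 0
g(3) = mex{} = 0
g(4) = mex{0} = 1
g(5) = mex{0} = 1
g(6) = mex{0} = 1
g(7) = mex{0} = 1
g(8) = mex{0,1} = 2
g(9) = mex{0,1} = 2
So g(9) = 2.
For row C, compute g(0), g(1), … with moves {4, 5, 6, 7}:
g(0) = mex{} = 0
g(1) = mex{} = 0
g(2) = mex{} = 0
g(3) = mex{} = 0
g(4) = mex{0} = 1
g(5) = mex{0} = 1
g(6) = mex{0} = 1
g(7) = mex{0} = 1
g(8) = mex{0,1} = 2
g(9) = mex{0,1} = 2
So g(9) = 2.
By the Sprague-Grundy theorem, the Grundy value of a sum of independent games is the XOR of the component values.
Combined value = 3 ⊕ 2 ⊕ 2 = 3.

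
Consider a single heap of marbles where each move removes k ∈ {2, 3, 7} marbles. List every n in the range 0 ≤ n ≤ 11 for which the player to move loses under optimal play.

Build the Grundy sequence with g(k) = mex{g(k−s) : s ∈ {2, 3, 7}, s ≤ k}:
g(0) = mex{} = 0
g(1) = mex{} = 0
g(2) = mex{0} = 1
g(3) = mex{0} = 1
g(4) = mex{0,1} = 2
g(5) = mex{1} = 0
g(6) = mex{1,2} = 0
g(7) = mex{0,2} = 1
g(8) = mex{0} = 1
g(9) = mex{0,1} = 2
g(10) = mex{1} = 0
g(11) = mex{1,2} = 0
The P-positions (g = 0) in 0..11 are 0, 1, 5, 6, 10, 11.

0, 1, 5, 6, 10, 11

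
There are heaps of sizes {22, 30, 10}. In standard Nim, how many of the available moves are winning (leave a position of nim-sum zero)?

3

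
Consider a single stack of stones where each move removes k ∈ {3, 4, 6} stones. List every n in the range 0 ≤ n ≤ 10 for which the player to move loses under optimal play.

Grundy values for subtraction set {3, 4, 6}:
g(0) = mex{} = 0
g(1) = mex{} = 0
g(2) = mex{} = 0
g(3) = mex{0} = 1
g(4) = mex{0} = 1
g(5) = mex{0} = 1
g(6) = mex{0,1} = 2
g(7) = mex{0,1} = 2
g(8) = mex{0,1} = 2
g(9) = mex{1,2} = 0
g(10) = mex{1,2} = 0
The P-positions (g = 0) in 0..10 are 0, 1, 2, 9, 10.

0, 1, 2, 9, 10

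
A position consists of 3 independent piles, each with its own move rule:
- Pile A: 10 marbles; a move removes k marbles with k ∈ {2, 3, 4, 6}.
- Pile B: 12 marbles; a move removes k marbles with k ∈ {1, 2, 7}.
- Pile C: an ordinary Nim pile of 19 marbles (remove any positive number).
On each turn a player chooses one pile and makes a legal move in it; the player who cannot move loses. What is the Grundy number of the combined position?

Grundy values for pile A (subtraction set {2, 3, 4, 6}):
g(0) = mex{} = 0
g(1) = mex{} = 0
g(2) = mex{0} = 1
g(3) = mex{0} = 1
g(4) = mex{0,1} = 2
g(5) = mex{0,1} = 2
g(6) = mex{0,1,2} = 3
g(7) = mex{0,1,2} = 3
g(8) = mex{1,2,3} = 0
g(9) = mex{1,2,3} = 0
g(10) = mex{0,2,3} = 1
So g(10) = 1.
Grundy values for pile B (subtraction set {1, 2, 7}):
k:     0  1  2  3  4  5  6  7  8  9 10 11 12
g(k):  0  1  2  0  1  2  0  1  2  0  1  2  0
So g(12) = 0.
Pile C is a plain Nim pile of size 19, so its Grundy value is 19.
By the Sprague-Grundy theorem, the Grundy value of a sum of independent games is the XOR of the component values.
Combined value = 1 XOR 0 XOR 19 = 18.

18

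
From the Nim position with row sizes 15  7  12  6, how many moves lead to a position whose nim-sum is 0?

3

Nim-sum: 15 ⊕ 7 ⊕ 12 ⊕ 6 = 2.
The overall nim-sum is X = 2. A row of size p has a winning move iff p XOR X < p (reduce it to p XOR X).
  15: 15 XOR 2 = 13 < 15 — winning move (to 13).
  7: 7 XOR 2 = 5 < 7 — winning move (to 5).
  12: 12 XOR 2 = 14 ≥ 12 — no move.
  6: 6 XOR 2 = 4 < 6 — winning move (to 4).
That gives 3 winning moves.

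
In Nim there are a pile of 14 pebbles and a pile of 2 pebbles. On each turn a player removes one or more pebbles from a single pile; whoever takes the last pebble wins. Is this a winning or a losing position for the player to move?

Winning position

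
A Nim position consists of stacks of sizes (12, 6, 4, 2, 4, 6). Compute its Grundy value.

Write each in binary and XOR column by column:
  1100  (12)
  0110  (6)
  0100  (4)
  0010  (2)
  0100  (4)
  0110  (6)
  ----
  1110  (14)

14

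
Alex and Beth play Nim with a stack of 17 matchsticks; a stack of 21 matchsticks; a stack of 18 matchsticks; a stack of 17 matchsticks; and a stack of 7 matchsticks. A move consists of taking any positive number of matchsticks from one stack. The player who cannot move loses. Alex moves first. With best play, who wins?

Nim-sum: 17 ⊕ 21 ⊕ 18 ⊕ 17 ⊕ 7 = 0.
The nim-sum is 0, so this is a P-position: the player to move is in a losing position under optimal play; Alex is about to move from it and so loses — Beth wins.

Beth wins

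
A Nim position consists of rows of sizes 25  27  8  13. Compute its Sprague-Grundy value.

7

Nim-sum: 25 ^ 27 ^ 8 ^ 13 = 7.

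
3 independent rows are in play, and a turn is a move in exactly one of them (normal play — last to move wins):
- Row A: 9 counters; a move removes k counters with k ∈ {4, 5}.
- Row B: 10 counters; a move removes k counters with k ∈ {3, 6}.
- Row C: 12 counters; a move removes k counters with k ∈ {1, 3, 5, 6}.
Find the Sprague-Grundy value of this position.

1

For row A, compute g(0), g(1), … with moves {4, 5}:
k:     0  1  2  3  4  5  6  7  8  9
g(k):  0  0  0  0  1  1  1  1  2  0
So g(9) = 0.
Build the Grundy sequence for row B with g(k) = mex{g(k−s) : s ∈ {3, 6}, s ≤ k}:
k:     0  1  2  3  4  5  6  7  8  9 10
g(k):  0  0  0  1  1  1  2  2  2  0  0
So g(10) = 0.
Build the Grundy sequence for row C with g(k) = mex{g(k−s) : s ∈ {1, 3, 5, 6}, s ≤ k}:
k:     0  1  2  3  4  5  6  7  8  9 10 11 12
g(k):  0  1  0  1  0  1  2  3  2  3  2  0  1
So g(12) = 1.
The value of a disjunctive sum is the nim-sum of the parts.
Combined value = 0 ⊕ 0 ⊕ 1 = 1.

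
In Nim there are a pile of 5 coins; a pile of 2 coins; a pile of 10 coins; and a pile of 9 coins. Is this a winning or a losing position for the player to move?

Nim-sum: 5 ^ 2 ^ 10 ^ 9 = 4.
The nim-sum is 4 ≠ 0, so this is an N-position: the player to move can win.

Winning position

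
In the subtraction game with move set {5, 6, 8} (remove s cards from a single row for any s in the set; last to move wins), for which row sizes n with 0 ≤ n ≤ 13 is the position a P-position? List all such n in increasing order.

0, 1, 2, 3, 4, 13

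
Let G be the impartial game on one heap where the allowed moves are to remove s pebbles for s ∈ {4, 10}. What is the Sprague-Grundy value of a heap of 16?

Build the Grundy sequence with g(k) = mex{g(k−s) : s ∈ {4, 10}, s ≤ k}:
k:     0  1  2  3  4  5  6  7  8  9 10 11 12 13 14 15 16
g(k):  0  0  0  0  1  1  1  1  0  0  2  2  1  1  0  0  0
So g(16) = 0.

0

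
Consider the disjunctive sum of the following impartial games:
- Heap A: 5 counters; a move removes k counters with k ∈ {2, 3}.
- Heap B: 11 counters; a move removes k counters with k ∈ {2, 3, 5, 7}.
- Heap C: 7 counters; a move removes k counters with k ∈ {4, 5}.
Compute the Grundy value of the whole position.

0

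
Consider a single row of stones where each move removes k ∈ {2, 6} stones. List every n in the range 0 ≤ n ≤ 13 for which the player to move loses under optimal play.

0, 1, 4, 5, 8, 9, 12, 13

Build the Grundy sequence with g(k) = mex{g(k−s) : s ∈ {2, 6}, s ≤ k}:
k:     0  1  2  3  4  5  6  7  8  9 10 11 12 13
g(k):  0  0  1  1  0  0  1  1  0  0  1  1  0  0
The P-positions (g = 0) in 0..13 are 0, 1, 4, 5, 8, 9, 12, 13.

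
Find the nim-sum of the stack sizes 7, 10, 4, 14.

7

Nim-sum: 7 ⊕ 10 ⊕ 4 ⊕ 14 = 7.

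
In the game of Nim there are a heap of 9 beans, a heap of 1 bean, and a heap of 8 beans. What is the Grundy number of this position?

Nim-sum: 9 ⊕ 1 ⊕ 8 = 0.

0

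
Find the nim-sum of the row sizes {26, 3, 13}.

20

Nim-sum: 26 ⊕ 3 ⊕ 13 = 20.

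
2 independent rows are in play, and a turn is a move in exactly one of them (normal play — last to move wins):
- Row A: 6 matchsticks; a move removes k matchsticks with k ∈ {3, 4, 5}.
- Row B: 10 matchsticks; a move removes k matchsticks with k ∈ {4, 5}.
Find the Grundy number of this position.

2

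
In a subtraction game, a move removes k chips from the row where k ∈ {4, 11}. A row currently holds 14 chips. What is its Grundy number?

Grundy values for subtraction set {4, 11}:
k:     0  1  2  3  4  5  6  7  8  9 10 11 12 13 14
g(k):  0  0  0  0  1  1  1  1  0  0  0  2  1  1  1
So g(14) = 1.

1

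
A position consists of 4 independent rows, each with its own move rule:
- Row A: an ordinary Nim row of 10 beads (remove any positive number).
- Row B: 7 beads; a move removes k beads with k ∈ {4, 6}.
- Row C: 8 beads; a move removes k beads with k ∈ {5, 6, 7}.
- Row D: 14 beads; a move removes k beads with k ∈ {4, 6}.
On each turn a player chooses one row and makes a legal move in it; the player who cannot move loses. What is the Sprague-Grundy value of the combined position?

Row A is a plain Nim row of size 10, so its Grundy value is 10.
Build the Grundy sequence for row B with g(k) = mex{g(k−s) : s ∈ {4, 6}, s ≤ k}:
g(0) = mex{} = 0
g(1) = mex{} = 0
g(2) = mex{} = 0
g(3) = mex{} = 0
g(4) = mex{0} = 1
g(5) = mex{0} = 1
g(6) = mex{0} = 1
g(7) = mex{0} = 1
So g(7) = 1.
For row C, compute g(0), g(1), … with moves {5, 6, 7}:
g(0) = mex{} = 0
g(1) = mex{} = 0
g(2) = mex{} = 0
g(3) = mex{} = 0
g(4) = mex{} = 0
g(5) = mex{0} = 1
g(6) = mex{0} = 1
g(7) = mex{0} = 1
g(8) = mex{0} = 1
So g(8) = 1.
Build the Grundy sequence for row D with g(k) = mex{g(k−s) : s ∈ {4, 6}, s ≤ k}:
g(0) = mex{} = 0
g(1) = mex{} = 0
g(2) = mex{} = 0
g(3) = mex{} = 0
g(4) = mex{0} = 1
g(5) = mex{0} = 1
g(6) = mex{0} = 1
g(7) = mex{0} = 1
g(8) = mex{0,1} = 2
g(9) = mex{0,1} = 2
g(10) = mex{1} = 0
g(11) = mex{1} = 0
g(12) = mex{1,2} = 0
g(13) = mex{1,2} = 0
g(14) = mex{0,2} = 1
So g(14) = 1.
By the Sprague-Grundy theorem, the Grundy value of a sum of independent games is the XOR of the component values.
Combined value = 10 ⊕ 1 ⊕ 1 ⊕ 1 = 11.

11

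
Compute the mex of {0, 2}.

0 is in the set but 1 is not, so the mex is 1.

1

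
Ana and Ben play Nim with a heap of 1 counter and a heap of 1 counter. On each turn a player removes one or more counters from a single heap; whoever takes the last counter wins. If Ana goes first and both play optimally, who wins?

Nim-sum: 1 XOR 1 = 0.
The nim-sum is 0, so this is a P-position: the player to move is in a losing position under optimal play; Ana is about to move from it and so loses — Ben wins.

Ben wins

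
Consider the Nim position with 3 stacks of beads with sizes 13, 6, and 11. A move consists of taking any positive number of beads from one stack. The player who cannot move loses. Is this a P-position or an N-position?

Nim-sum: 13 ⊕ 6 ⊕ 11 = 0.
The nim-sum is 0, so this is a P-position: the player to move is in a losing position under optimal play.

P-position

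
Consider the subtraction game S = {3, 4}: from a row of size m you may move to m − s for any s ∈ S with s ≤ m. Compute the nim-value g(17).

1

Grundy values for subtraction set {3, 4}:
k:     0  1  2  3  4  5  6  7  8  9 10 11 12 13 14 15 16 17
g(k):  0  0  0  1  1  1  2  0  0  0  1  1  1  2  0  0  0  1
So g(17) = 1.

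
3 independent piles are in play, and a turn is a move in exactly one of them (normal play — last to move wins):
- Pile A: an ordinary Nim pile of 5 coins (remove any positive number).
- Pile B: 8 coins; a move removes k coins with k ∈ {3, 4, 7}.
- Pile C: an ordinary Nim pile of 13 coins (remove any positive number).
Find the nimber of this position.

10

Pile A is a plain Nim pile of size 5, so its Grundy value is 5.
Grundy values for pile B (subtraction set {3, 4, 7}):
g(0) = mex{} = 0
g(1) = mex{} = 0
g(2) = mex{} = 0
g(3) = mex{0} = 1
g(4) = mex{0} = 1
g(5) = mex{0} = 1
g(6) = mex{0,1} = 2
g(7) = mex{0,1} = 2
g(8) = mex{0,1} = 2
So g(8) = 2.
Pile C is a plain Nim pile of size 13, so its Grundy value is 13.
By the Sprague-Grundy theorem, the Grundy value of a sum of independent games is the XOR of the component values.
Combined value = 5 XOR 2 XOR 13 = 10.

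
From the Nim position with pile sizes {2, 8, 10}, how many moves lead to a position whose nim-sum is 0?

Compute the nim-sum pairwise:
2 ⊕ 8 = 10
10 ⊕ 10 = 0
The nim-sum is already 0, so every move leaves a nonzero nim-sum — there are no winning moves.

0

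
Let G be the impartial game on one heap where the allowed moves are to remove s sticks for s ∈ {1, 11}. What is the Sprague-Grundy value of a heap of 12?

0

Grundy values for subtraction set {1, 11}:
g(0) = mex{} = 0
g(1) = mex{0} = 1
g(2) = mex{1} = 0
g(3) = mex{0} = 1
g(4) = mex{1} = 0
g(5) = mex{0} = 1
g(6) = mex{1} = 0
g(7) = mex{0} = 1
g(8) = mex{1} = 0
g(9) = mex{0} = 1
g(10) = mex{1} = 0
g(11) = mex{0} = 1
g(12) = mex{1} = 0
So g(12) = 0.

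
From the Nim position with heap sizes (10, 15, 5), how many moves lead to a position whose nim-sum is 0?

Nim-sum: 10 ⊕ 15 ⊕ 5 = 0.
The nim-sum is already 0, so every move leaves a nonzero nim-sum — there are no winning moves.

0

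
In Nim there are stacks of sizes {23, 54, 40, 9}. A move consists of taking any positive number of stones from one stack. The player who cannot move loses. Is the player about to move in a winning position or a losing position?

Losing position

Write each in binary and XOR column by column:
  010111  (23)
  110110  (54)
  101000  (40)
  001001  (9)
  ------
  000000  (0)
The nim-sum is 0, so this is a P-position: the player to move is in a losing position under optimal play.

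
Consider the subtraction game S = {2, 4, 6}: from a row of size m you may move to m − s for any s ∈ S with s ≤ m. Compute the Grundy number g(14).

3

Grundy values for subtraction set {2, 4, 6}:
g(0) = mex{} = 0
g(1) = mex{} = 0
g(2) = mex{0} = 1
g(3) = mex{0} = 1
g(4) = mex{0,1} = 2
g(5) = mex{0,1} = 2
g(6) = mex{0,1,2} = 3
g(7) = mex{0,1,2} = 3
g(8) = mex{1,2,3} = 0
g(9) = mex{1,2,3} = 0
g(10) = mex{0,2,3} = 1
g(11) = mex{0,2,3} = 1
g(12) = mex{0,1,3} = 2
g(13) = mex{0,1,3} = 2
g(14) = mex{0,1,2} = 3
So g(14) = 3.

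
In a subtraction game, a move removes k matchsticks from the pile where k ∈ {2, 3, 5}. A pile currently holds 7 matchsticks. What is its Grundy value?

0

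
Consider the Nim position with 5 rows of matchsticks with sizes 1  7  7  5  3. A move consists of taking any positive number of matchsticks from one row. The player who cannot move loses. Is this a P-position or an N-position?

In binary:
  001  (1)
  111  (7)
  111  (7)
  101  (5)
  011  (3)
  ---
  111  (7)
The nim-sum is 7 ≠ 0, so this is an N-position: the player to move can win.

N-position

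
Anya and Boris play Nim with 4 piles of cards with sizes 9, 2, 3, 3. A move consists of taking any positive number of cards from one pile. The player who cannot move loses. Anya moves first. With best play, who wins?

Anya wins

Bitwise XOR of the heap sizes:
  1001  (9)
  0010  (2)
  0011  (3)
  0011  (3)
  ----
  1011  (11)
The nim-sum is 11 ≠ 0, so this is an N-position: the player to move can win; Anya has a winning move.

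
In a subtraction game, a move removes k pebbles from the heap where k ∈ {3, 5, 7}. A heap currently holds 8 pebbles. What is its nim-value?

Build the Grundy sequence with g(k) = mex{g(k−s) : s ∈ {3, 5, 7}, s ≤ k}:
k:     0  1  2  3  4  5  6  7  8
g(k):  0  0  0  1  1  1  2  2  2
So g(8) = 2.

2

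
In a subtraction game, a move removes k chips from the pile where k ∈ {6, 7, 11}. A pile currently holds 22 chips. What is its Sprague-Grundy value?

0

Build the Grundy sequence with g(k) = mex{g(k−s) : s ∈ {6, 7, 11}, s ≤ k}:
k:     0  1  2  3  4  5  6  7  8  9 10 11 12 13 14 15 16 17 18 19 20 21 22
g(k):  0  0  0  0  0  0  1  1  1  1  1  1  2  2  2  2  2  0  0  0  0  0  0
So g(22) = 0.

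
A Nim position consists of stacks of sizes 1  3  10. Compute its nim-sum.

8

Write each in binary and XOR column by column:
  0001  (1)
  0011  (3)
  1010  (10)
  ----
  1000  (8)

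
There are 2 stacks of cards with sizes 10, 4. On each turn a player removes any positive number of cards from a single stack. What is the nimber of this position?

14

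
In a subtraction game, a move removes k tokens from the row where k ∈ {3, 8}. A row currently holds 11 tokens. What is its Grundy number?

0

Compute g(0), g(1), … for moves {3, 8}:
g(0) = mex{} = 0
g(1) = mex{} = 0
g(2) = mex{} = 0
g(3) = mex{0} = 1
g(4) = mex{0} = 1
g(5) = mex{0} = 1
g(6) = mex{1} = 0
g(7) = mex{1} = 0
g(8) = mex{0,1} = 2
g(9) = mex{0} = 1
g(10) = mex{0} = 1
g(11) = mex{1,2} = 0
So g(11) = 0.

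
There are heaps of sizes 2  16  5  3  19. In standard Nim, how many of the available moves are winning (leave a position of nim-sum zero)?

Write each in binary and XOR column by column:
  00010  (2)
  10000  (16)
  00101  (5)
  00011  (3)
  10011  (19)
  -----
  00111  (7)
The overall nim-sum is X = 7. A heap of size p has a winning move iff p XOR X < p (reduce it to p XOR X).
  2: 2 XOR 7 = 5 ≥ 2 — no move.
  16: 16 XOR 7 = 23 ≥ 16 — no move.
  5: 5 XOR 7 = 2 < 5 — winning move (to 2).
  3: 3 XOR 7 = 4 ≥ 3 — no move.
  19: 19 XOR 7 = 20 ≥ 19 — no move.
That gives 1 winning move.

1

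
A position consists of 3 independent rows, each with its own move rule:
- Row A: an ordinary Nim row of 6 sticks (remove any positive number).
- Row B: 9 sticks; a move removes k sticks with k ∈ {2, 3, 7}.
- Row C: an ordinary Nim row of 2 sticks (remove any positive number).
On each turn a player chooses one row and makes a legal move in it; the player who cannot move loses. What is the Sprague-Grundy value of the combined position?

6

Row A is a plain Nim row of size 6, so its Grundy value is 6.
For row B, compute g(0), g(1), … with moves {2, 3, 7}:
k:     0  1  2  3  4  5  6  7  8  9
g(k):  0  0  1  1  2  0  0  1  1  2
So g(9) = 2.
Row C is a plain Nim row of size 2, so its Grundy value is 2.
The value of a disjunctive sum is the nim-sum of the parts.
Combined value = 6 ⊕ 2 ⊕ 2 = 6.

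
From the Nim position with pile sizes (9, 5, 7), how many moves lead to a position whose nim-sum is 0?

1

Compute the nim-sum pairwise:
9 ⊕ 5 = 12
12 ⊕ 7 = 11
The overall nim-sum is X = 11. A pile of size p has a winning move iff p XOR X < p (reduce it to p XOR X).
  9: 9 XOR 11 = 2 < 9 — winning move (to 2).
  5: 5 XOR 11 = 14 ≥ 5 — no move.
  7: 7 XOR 11 = 12 ≥ 7 — no move.
That gives 1 winning move.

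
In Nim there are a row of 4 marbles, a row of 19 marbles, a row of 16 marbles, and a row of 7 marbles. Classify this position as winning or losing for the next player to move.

Losing position

Compute the nim-sum pairwise:
4 XOR 19 = 23
23 XOR 16 = 7
7 XOR 7 = 0
The nim-sum is 0, so this is a P-position: the player to move is in a losing position under optimal play.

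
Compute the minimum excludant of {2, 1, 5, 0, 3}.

4

The values 0, 1, 2, 3 are all present; 4 is the first non-negative integer missing from the set.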